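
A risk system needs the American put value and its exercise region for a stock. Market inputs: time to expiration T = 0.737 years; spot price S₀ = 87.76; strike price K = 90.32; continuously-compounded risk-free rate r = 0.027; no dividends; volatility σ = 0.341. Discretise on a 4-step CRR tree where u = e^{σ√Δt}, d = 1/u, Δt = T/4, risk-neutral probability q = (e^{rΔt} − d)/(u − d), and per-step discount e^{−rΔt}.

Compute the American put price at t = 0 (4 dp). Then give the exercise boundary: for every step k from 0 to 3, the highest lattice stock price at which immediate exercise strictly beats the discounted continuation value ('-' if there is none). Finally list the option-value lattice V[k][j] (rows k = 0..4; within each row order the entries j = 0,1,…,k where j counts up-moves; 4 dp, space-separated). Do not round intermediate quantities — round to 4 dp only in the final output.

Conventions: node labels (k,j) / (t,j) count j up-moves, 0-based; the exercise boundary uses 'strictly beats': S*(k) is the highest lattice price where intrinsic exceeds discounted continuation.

price = 10.8136
boundary = - - 65.4877 75.8103
tree:
10.8136
16.7262 4.5321
24.8323 8.1339 0.6842
33.7494 14.5097 1.3235 0.0000
41.4523 24.8323 2.5600 0.0000 0.0000

params: Δt=0.18425 u=1.15763 d=0.86384 q=0.48045 e^(-rΔt)=0.99504
t_4 payoffs: 41.4523 24.8323 2.5600 0.0000 0.0000
t_3: node(3,0) S=56.5706 payoff=33.7494 vs cont=33.3012 → 33.7494 [stop]  node(3,1) S=75.8103 payoff=14.5097 vs cont=14.0615 → 14.5097 [stop]  node(3,2) S=101.5933 payoff=0.0000 vs cont=1.3235 → 1.3235 [wait]  node(3,3) S=136.1452 payoff=0.0000 vs cont=0.0000 → 0.0000 [wait]  ⇒ S*(3)=75.8103
t_2: node(2,0) S=65.4877 payoff=24.8323 vs cont=24.3841 → 24.8323 [stop]  node(2,1) S=87.7600 payoff=2.5600 vs cont=8.1339 → 8.1339 [wait]  node(2,2) S=117.6072 payoff=0.0000 vs cont=0.6842 → 0.6842 [wait]  ⇒ S*(2)=65.4877
t_1: node(1,0) S=75.8103 payoff=14.5097 vs cont=16.7262 → 16.7262 [wait]  node(1,1) S=101.5933 payoff=0.0000 vs cont=4.5321 → 4.5321 [wait]  ⇒ S*(1)=-
t_0: node(0,0) S=87.7600 payoff=2.5600 vs cont=10.8136 → 10.8136 [wait]  ⇒ S*(0)=-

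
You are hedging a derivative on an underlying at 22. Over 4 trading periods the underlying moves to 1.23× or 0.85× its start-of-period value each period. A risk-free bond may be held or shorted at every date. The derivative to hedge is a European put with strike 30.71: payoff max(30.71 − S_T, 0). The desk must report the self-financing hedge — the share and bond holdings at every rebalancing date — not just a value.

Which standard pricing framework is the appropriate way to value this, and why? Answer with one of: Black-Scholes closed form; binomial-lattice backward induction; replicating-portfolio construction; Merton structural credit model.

Key observation: the deliverable is the dynamic trading strategy on the 4-step tree (spot 22, moves 1.23 and 0.85), so the valuation must go through the node-by-node replicating-portfolio solve.

framework: replicating-portfolio construction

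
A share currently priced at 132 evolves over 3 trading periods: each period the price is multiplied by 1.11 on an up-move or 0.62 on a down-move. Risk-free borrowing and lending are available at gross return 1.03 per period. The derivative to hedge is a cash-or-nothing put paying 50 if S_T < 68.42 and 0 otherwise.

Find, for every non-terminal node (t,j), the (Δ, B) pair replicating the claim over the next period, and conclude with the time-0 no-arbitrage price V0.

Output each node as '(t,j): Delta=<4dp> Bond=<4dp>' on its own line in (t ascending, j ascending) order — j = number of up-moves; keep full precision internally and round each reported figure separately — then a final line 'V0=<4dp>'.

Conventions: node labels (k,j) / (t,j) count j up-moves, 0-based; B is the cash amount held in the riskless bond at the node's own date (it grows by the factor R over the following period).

(0,0): Delta=-0.1991 Bond=29.5399
(1,0): Delta=-1.0129 Bond=97.0273
(1,1): Delta=-0.1104 Bond=17.4308
(2,0): Delta=0.0000 Bond=48.5437
(2,1): Delta=-1.1233 Bond=109.9663
(2,2): Delta=0.0000 Bond=0.0000
V0=3.2608

Since d<R<u, set p* = (R−d)/(u−d) = 0.8367; price each node as the discounted p*-expectation of its children.
Expiry values: V(3,0)=50.0000, V(3,1)=50.0000, V(3,2)=0.0000, V(3,3)=0.0000
Node (2,0) S=50.7408: V=(p*·50.0000+(1−p*)·50.0000)/1.03=48.5437; Δ=(50.0000−50.0000)/(56.3223−31.4593)=0.0000; B=V−Δ·S=48.5437
Node (2,1) S=90.8424: V=(p*·0.0000+(1−p*)·50.0000)/1.03=7.9255; Δ=(0.0000−50.0000)/(100.8351−56.3223)=-1.1233; B=V−Δ·S=109.9663
Node (2,2) S=162.6372: V=(p*·0.0000+(1−p*)·0.0000)/1.03=0.0000; Δ=(0.0000−0.0000)/(180.5273−100.8351)=0.0000; B=V−Δ·S=0.0000
Node (1,0) S=81.8400: V=(p*·7.9255+(1−p*)·48.5437)/1.03=14.1330; Δ=(7.9255−48.5437)/(90.8424−50.7408)=-1.0129; B=V−Δ·S=97.0273
Node (1,1) S=146.5200: V=(p*·0.0000+(1−p*)·7.9255)/1.03=1.2563; Δ=(0.0000−7.9255)/(162.6372−90.8424)=-0.1104; B=V−Δ·S=17.4308
Node (0,0) S=132.0000: V=(p*·1.2563+(1−p*)·14.1330)/1.03=3.2608; Δ=(1.2563−14.1330)/(146.5200−81.8400)=-0.1991; B=V−Δ·S=29.5399
Sanity check at the root: Δ(0,0)·S0 + B(0,0) reproduces V0 = 3.2608.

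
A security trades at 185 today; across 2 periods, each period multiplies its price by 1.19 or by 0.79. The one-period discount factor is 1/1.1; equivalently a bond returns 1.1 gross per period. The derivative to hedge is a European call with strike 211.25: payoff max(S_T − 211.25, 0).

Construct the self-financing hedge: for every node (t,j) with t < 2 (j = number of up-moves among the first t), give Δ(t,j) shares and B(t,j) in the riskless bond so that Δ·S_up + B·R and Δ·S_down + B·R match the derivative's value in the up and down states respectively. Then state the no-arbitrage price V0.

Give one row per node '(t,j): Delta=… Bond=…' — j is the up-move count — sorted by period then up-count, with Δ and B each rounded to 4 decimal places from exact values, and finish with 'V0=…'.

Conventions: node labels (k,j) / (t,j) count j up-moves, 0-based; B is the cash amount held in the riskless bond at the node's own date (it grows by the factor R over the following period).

The replicating-portfolio and risk-neutral prices coincide; use p* = (1.1−0.79)/(1.19−0.79) = 0.7750 for the latter.
Payoffs at expiry: V(2,0)=0.0000, V(2,1)=0.0000, V(2,2)=50.7285
Node (1,0) S=146.1500: V=(p*·0.0000+(1−p*)·0.0000)/1.1=0.0000; Δ=(0.0000−0.0000)/(173.9185−115.4585)=0.0000; B=V−Δ·S=0.0000
Node (1,1) S=220.1500: V=(p*·50.7285+(1−p*)·0.0000)/1.1=35.7405; Δ=(50.7285−0.0000)/(261.9785−173.9185)=0.5761; B=V−Δ·S=-91.0807
Node (0,0) S=185.0000: V=(p*·35.7405+(1−p*)·0.0000)/1.1=25.1808; Δ=(35.7405−0.0000)/(220.1500−146.1500)=0.4830; B=V−Δ·S=-64.1705
Check: Δ(0,0)·S0 + B(0,0) = 25.1808 = V0.

(0,0): Delta=0.4830 Bond=-64.1705
(1,0): Delta=0.0000 Bond=0.0000
(1,1): Delta=0.5761 Bond=-91.0807
V0=25.1808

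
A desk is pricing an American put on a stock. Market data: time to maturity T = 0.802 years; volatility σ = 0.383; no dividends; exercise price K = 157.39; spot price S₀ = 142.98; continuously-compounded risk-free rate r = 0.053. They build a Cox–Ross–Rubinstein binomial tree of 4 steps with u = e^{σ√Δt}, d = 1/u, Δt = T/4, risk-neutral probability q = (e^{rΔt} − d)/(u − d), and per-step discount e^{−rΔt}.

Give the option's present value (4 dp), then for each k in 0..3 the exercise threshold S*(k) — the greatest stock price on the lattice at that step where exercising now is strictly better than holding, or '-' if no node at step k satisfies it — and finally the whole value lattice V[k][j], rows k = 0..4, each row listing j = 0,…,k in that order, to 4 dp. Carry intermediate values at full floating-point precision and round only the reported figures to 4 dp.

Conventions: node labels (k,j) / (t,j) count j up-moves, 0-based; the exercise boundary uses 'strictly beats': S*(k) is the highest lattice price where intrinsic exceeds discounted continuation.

Δt=0.20050, u=1.18708, d=0.84240, q=0.48823, disc=e^(-rΔt)=0.98943
k=4 terminal: V=max(K-S,0) → 85.3863 55.9253 14.4100 0.0000 0.0000
k=3: j=0 S=85.4742 intr=71.9158 cont=70.2522 V=71.9158[EX]; j=1 S=120.4468 intr=36.9432 cont=35.2796 V=36.9432[EX]; j=2 S=169.7287 intr=0.0000 cont=7.2967 V=7.2967[hold]; j=3 S=239.1749 intr=0.0000 cont=0.0000 V=0.0000[hold]  S*(3)=120.4468
k=2: j=0 S=101.4647 intr=55.9253 cont=54.2616 V=55.9253[EX]; j=1 S=142.9800 intr=14.4100 cont=22.2315 V=22.2315[hold]; j=2 S=201.4817 intr=0.0000 cont=3.6948 V=3.6948[hold]  S*(2)=101.4647
k=1: j=0 S=120.4468 intr=36.9432 cont=39.0579 V=39.0579[hold]; j=1 S=169.7287 intr=0.0000 cont=13.0421 V=13.0421[hold]  S*(1)=-
k=0: j=0 S=142.9800 intr=14.4100 cont=26.0777 V=26.0777[hold]  S*(0)=-

price = 26.0777
boundary = - - 101.4647 120.4468
tree:
26.0777
39.0579 13.0421
55.9253 22.2315 3.6948
71.9158 36.9432 7.2967 0.0000
85.3863 55.9253 14.4100 0.0000 0.0000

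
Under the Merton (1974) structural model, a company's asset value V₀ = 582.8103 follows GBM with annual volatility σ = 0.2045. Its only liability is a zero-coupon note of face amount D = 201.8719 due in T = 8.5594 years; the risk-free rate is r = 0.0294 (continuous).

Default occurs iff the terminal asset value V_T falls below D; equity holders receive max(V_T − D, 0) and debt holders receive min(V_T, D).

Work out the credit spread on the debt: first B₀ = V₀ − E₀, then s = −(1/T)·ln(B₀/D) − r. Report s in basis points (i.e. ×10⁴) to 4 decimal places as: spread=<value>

spread=6.5008

Work the structural quantities from V₀ = 582.8103 against face 201.8719:
d₁ = [ln(V₀/D) + (r + σ²/2)T] / (σ√T)
   = [ln(582.8103/201.8719) + (0.0294 + 0.5·0.2045²)·8.5594] / (0.2045·√8.5594)
   = [1.060228 + 0.430624] / 0.598294 = 2.491838
d₂ = d₁ − σ√T = 2.491838 − 0.598294 = 1.893544
N(d₁) = 0.993646,  N(d₂) = 0.970857,  e^(−rT) = 0.777520
E₀ = V₀·N(d₁) − D·e^(−rT)·N(d₂)
   = 582.8103·0.993646 − 201.8719·0.777520·0.970857 = 426.721875
B₀ = V₀ − E₀ = 582.8103 − 426.721875 = 156.088425
spread = −(1/T)·ln(B₀/D) − r = −(1/8.5594)·ln(156.088425/201.8719) − 0.0294 = 0.00065008
in basis points: 0.00065008 × 10⁴ = 6.5008 bp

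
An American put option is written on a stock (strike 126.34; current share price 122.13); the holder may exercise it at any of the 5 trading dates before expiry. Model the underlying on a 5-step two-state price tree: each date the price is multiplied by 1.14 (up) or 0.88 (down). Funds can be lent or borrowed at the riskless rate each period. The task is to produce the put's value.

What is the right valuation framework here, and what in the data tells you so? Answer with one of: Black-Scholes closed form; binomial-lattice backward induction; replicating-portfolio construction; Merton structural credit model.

framework: binomial-lattice backward induction

Key observation: the exercise right at every one of the 5 steps is what matters: each node needs max(126.34 − S, continuation), which only the stepwise tree valuation starting from spot 122.13 delivers.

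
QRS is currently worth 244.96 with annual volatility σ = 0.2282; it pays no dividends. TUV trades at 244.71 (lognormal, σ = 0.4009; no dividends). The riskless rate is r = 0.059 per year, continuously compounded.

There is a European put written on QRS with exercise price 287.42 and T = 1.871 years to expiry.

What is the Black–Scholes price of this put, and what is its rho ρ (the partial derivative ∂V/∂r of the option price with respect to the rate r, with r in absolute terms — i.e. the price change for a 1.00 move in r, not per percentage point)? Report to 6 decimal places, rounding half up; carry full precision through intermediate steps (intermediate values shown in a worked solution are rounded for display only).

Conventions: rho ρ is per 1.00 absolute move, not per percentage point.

σ√T = 0.2282·√1.871 = 0.312142
d₁ = (ln(S/K) + (r+σ²/2)T) / (σ√T) = (ln(244.96/287.42) + (0.059+0.2282²/2)·1.871) / 0.312142 = (-0.159850 + 0.159105) / 0.312142 = -0.002384
d₂ = d₁ − σ√T = -0.002384 − 0.312142 = -0.314527
e^{−rT} = 0.895486
N(−d₁) = 0.500951,  N(−d₂) = 0.623439
Put price V = K·e^{−rT}·N(−d₂) − S·N(−d₁) = 160.461153 − 122.713006 = 37.748148
ρ = −K·T·e^{−rT}·N(−d₂) = -300.222818

price = 37.748148
ρ = -300.222818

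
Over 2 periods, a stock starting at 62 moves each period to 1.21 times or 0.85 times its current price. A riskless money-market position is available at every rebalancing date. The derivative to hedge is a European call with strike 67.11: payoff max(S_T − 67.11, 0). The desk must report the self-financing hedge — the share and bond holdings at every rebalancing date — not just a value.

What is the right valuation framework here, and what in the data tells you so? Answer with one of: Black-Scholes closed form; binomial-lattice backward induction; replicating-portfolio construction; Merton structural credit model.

framework: replicating-portfolio construction

Key observation: what is demanded is not a single number but the (Δ, B) position at each node of the 1.21/0.85 tree starting at 62; constructing those positions is the replicating-portfolio method.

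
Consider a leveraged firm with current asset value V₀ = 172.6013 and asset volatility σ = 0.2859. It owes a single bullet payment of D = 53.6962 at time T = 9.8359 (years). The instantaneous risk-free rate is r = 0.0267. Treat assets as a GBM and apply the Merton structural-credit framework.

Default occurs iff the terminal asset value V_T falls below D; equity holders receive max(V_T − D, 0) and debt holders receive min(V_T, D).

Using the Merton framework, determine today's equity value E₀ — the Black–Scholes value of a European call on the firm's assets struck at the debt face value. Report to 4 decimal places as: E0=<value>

E0=132.9600

Work the structural quantities from V₀ = 172.6013 against face 53.6962:
d₁ = [ln(V₀/D) + (r + σ²/2)T] / (σ√T)
   = [ln(172.6013/53.6962) + (0.0267 + 0.5·0.2859²)·9.8359] / (0.2859·√9.8359)
   = [1.167642 + 0.664606] / 0.896646 = 2.043445
d₂ = d₁ − σ√T = 2.043445 − 0.896646 = 1.146799
N(d₁) = 0.979496,  N(d₂) = 0.874268,  e^(−rT) = 0.769035
E₀ = V₀·N(d₁) − D·e^(−rT)·N(d₂)
   = 172.6013·0.979496 − 53.6962·0.769035·0.874268 = 132.960008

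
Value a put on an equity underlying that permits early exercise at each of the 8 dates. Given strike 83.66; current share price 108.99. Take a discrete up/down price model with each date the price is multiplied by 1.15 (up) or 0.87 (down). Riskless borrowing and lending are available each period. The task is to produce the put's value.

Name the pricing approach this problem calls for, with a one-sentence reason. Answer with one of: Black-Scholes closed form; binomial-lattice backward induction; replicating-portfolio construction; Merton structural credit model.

framework: binomial-lattice backward induction

Key observation: with exercise allowed before expiry on a discrete up/down model (8 steps from spot 108.99), the strike-83.66 put's value must be rolled back through the tree testing early exercise at each node.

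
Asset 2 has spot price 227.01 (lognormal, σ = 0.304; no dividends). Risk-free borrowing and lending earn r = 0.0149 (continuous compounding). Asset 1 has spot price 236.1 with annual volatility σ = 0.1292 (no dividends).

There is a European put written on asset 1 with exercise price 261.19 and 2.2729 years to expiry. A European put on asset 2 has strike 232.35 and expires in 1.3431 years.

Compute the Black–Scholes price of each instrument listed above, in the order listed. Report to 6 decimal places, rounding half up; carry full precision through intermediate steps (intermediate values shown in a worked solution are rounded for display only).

[asset 1 put K=261.19]
σ√T = 0.1292·√2.2729 = 0.194784
d₁ = (ln(S/K) + (r+σ²/2)T) / (σ√T) = (ln(236.1/261.19) + (0.0149+0.1292²/2)·2.2729) / 0.194784 = (-0.100993 + 0.052837) / 0.194784 = -0.247229
d₂ = d₁ − σ√T = -0.247229 − 0.194784 = -0.442012
e^{−rT} = 0.966701
N(−d₁) = 0.597634,  N(−d₂) = 0.670760
price = K·e^{−rT}·N(−d₂) − S·N(−d₁) = 169.361893 − 141.101468 = 28.260425
[asset 2 put K=232.35]
σ√T = 0.304·√1.3431 = 0.352312
d₁ = (ln(S/K) + (r+σ²/2)T) / (σ√T) = (ln(227.01/232.35) + (0.0149+0.304²/2)·1.3431) / 0.352312 = (-0.023251 + 0.082074) / 0.352312 = 0.166964
d₂ = d₁ − σ√T = 0.166964 − 0.352312 = -0.185349
e^{−rT} = 0.980187
N(−d₁) = 0.433699,  N(−d₂) = 0.573522
price = K·e^{−rT}·N(−d₂) − S·N(−d₁) = 130.617600 − 98.454077 = 32.163523

price(asset 1 put K=261.19) = 28.260425
price(asset 2 put K=232.35) = 32.163523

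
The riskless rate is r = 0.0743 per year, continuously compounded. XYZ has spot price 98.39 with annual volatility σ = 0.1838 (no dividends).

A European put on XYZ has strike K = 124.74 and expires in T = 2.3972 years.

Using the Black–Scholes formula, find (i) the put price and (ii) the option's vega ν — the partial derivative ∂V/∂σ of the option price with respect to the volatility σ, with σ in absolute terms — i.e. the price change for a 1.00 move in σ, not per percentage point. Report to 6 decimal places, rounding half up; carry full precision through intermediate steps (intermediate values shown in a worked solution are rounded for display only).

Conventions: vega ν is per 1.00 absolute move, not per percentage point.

σ√T = 0.1838·√2.3972 = 0.284576
d₁ = (ln(S/K) + (r+σ²/2)T) / (σ√T) = (ln(98.39/124.74) + (0.0743+0.1838²/2)·2.3972) / 0.284576 = (-0.237292 + 0.218604) / 0.284576 = -0.065673
d₂ = d₁ − σ√T = -0.065673 − 0.284576 = -0.350248
e^{−rT} = 0.836849
N(−d₁) = 0.526181,  N(−d₂) = 0.636924
Put price V = K·e^{−rT}·N(−d₂) − S·N(−d₁) = 66.487522 − 51.770923 = 14.716599
φ(d₁) = (1/√(2π))·e^{−d₁²/2} = 0.398083
ν = S·φ(d₁)·√T = 60.642435

price = 14.716599
ν = 60.642435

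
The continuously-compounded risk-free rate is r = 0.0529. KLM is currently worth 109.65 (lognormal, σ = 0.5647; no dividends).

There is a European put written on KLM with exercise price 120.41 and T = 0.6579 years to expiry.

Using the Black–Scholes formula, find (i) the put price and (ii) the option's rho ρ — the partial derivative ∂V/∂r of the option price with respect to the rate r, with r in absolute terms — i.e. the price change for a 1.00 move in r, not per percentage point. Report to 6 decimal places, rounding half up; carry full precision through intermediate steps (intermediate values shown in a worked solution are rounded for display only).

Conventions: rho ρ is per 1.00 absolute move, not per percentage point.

σ√T = 0.5647·√0.6579 = 0.458034
d₁ = (ln(S/K) + (r+σ²/2)T) / (σ√T) = (ln(109.65/120.41) + (0.0529+0.5647²/2)·0.6579) / 0.458034 = (-0.093609 + 0.139700) / 0.458034 = 0.100629
d₂ = d₁ − σ√T = 0.100629 − 0.458034 = -0.357405
e^{−rT} = 0.965796
N(−d₁) = 0.459923,  N(−d₂) = 0.639606
Put price V = K·e^{−rT}·N(−d₂) − S·N(−d₁) = 74.380695 − 50.430513 = 23.950182
ρ = −K·T·e^{−rT}·N(−d₂) = -48.935059

price = 23.950182
ρ = -48.935059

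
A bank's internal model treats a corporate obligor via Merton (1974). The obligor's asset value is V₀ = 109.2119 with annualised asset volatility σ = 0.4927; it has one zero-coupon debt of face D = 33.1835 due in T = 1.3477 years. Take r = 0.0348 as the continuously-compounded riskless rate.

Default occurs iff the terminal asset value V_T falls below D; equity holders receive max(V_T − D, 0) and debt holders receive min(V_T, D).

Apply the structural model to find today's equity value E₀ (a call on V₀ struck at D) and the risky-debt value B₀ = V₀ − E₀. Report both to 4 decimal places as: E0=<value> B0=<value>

Equity is a call on the firm's assets struck at D = 33.1835:
d₁ = [ln(V₀/D) + (r + σ²/2)T] / (σ√T)
   = [ln(109.2119/33.1835) + (0.0348 + 0.5·0.4927²)·1.3477] / (0.4927·√1.3477)
   = [1.191237 + 0.210479] / 0.571978 = 2.450648
d₂ = d₁ − σ√T = 2.450648 − 0.571978 = 1.878671
N(d₁) = 0.992870,  N(d₂) = 0.969855,  e^(−rT) = 0.954183
E₀ = V₀·N(d₁) − D·e^(−rT)·N(d₂)
   = 109.2119·0.992870 − 33.1835·0.954183·0.969855 = 77.724574
B₀ = V₀ − E₀ = 109.2119 − 77.724574 = 31.487326

E0=77.7246 B0=31.4873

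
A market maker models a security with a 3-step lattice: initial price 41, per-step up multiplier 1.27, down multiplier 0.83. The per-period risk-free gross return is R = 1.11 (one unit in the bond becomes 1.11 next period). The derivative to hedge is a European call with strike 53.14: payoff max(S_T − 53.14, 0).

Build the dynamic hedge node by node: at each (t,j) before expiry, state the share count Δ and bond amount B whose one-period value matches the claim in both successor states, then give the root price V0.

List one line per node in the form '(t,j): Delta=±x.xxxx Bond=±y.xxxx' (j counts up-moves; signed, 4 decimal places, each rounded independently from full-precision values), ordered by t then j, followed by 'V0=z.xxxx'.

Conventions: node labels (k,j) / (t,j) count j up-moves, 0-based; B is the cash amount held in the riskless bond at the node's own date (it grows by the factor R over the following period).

Since d<R<u, set p* = (R−d)/(u−d) = 0.6364; price each node as the discounted p*-expectation of its children.
Terminal payoffs: V(3,0)=0.0000, V(3,1)=0.0000, V(3,2)=1.7470, V(3,3)=30.8437
Node (2,0) S=28.2449: V=(p*·0.0000+(1−p*)·0.0000)/1.11=0.0000; Δ=(0.0000−0.0000)/(35.8710−23.4433)=0.0000; B=V−Δ·S=0.0000
Node (2,1) S=43.2181: V=(p*·1.7470+(1−p*)·0.0000)/1.11=1.0015; Δ=(1.7470−0.0000)/(54.8870−35.8710)=0.0919; B=V−Δ·S=-2.9689
Node (2,2) S=66.1289: V=(p*·30.8437+(1−p*)·1.7470)/1.11=18.2550; Δ=(30.8437−1.7470)/(83.9837−54.8870)=1.0000; B=V−Δ·S=-47.8739
Node (1,0) S=34.0300: V=(p*·1.0015+(1−p*)·0.0000)/1.11=0.5742; Δ=(1.0015−0.0000)/(43.2181−28.2449)=0.0669; B=V−Δ·S=-1.7021
Node (1,1) S=52.0700: V=(p*·18.2550+(1−p*)·1.0015)/1.11=10.7937; Δ=(18.2550−1.0015)/(66.1289−43.2181)=0.7531; B=V−Δ·S=-28.4187
Node (0,0) S=41.0000: V=(p*·10.7937+(1−p*)·0.5742)/1.11=6.3762; Δ=(10.7937−0.5742)/(52.0700−34.0300)=0.5665; B=V−Δ·S=-16.8501
As a check, the time-0 holding Δ(0,0)·S0 + B(0,0) comes to 6.3762 — exactly V0.

(0,0): Delta=0.5665 Bond=-16.8501
(1,0): Delta=0.0669 Bond=-1.7021
(1,1): Delta=0.7531 Bond=-28.4187
(2,0): Delta=0.0000 Bond=0.0000
(2,1): Delta=0.0919 Bond=-2.9689
(2,2): Delta=1.0000 Bond=-47.8739
V0=6.3762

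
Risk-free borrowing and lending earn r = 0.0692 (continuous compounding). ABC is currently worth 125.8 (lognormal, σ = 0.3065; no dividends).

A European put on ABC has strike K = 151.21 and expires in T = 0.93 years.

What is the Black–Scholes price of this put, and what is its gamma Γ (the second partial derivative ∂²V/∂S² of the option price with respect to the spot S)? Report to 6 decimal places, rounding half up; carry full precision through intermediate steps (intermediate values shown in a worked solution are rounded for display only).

σ√T = 0.3065·√0.93 = 0.295578
d₁ = (ln(S/K) + (r+σ²/2)T) / (σ√T) = (ln(125.8/151.21) + (0.0692+0.3065²/2)·0.93) / 0.295578 = (-0.183976 + 0.108039) / 0.295578 = -0.256911
d₂ = d₁ − σ√T = -0.256911 − 0.295578 = -0.552489
e^{−rT} = 0.937671
N(−d₁) = 0.601376,  N(−d₂) = 0.709693
Put price V = K·e^{−rT}·N(−d₂) − S·N(−d₁) = 100.624023 − 75.653116 = 24.970907
φ(d₁) = (1/√(2π))·e^{−d₁²/2} = 0.385991
Γ = φ(d₁) / (S·σ·√T) = 0.010381

price = 24.970907
Γ = 0.010381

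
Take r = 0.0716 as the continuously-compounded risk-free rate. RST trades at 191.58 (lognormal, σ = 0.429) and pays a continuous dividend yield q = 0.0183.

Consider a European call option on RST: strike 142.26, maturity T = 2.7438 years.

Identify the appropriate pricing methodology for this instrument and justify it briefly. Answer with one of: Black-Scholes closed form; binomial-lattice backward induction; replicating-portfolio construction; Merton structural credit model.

framework: Black-Scholes closed form

Key observation: everything needed for the exact continuous-time valuation of the European call on RST (strike 142.26) is given, and no feature rules the closed form out.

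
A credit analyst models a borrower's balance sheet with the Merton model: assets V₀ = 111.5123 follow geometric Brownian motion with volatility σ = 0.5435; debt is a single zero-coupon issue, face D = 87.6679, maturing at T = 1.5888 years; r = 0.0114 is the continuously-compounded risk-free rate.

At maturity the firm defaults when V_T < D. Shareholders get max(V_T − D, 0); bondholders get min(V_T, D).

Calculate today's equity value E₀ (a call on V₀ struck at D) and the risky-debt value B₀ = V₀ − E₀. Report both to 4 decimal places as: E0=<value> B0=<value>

Work the structural quantities from V₀ = 111.5123 against face 87.6679:
d₁ = [ln(V₀/D) + (r + σ²/2)T] / (σ√T)
   = [ln(111.5123/87.6679) + (0.0114 + 0.5·0.5435²)·1.5888] / (0.5435·√1.5888)
   = [0.240579 + 0.252772] / 0.685069 = 0.720148
d₂ = d₁ − σ√T = 0.720148 − 0.685069 = 0.035079
N(d₁) = 0.764283,  N(d₂) = 0.513992,  e^(−rT) = 0.982051
E₀ = V₀·N(d₁) − D·e^(−rT)·N(d₂)
   = 111.5123·0.764283 − 87.6679·0.982051·0.513992 = 40.975192
B₀ = V₀ − E₀ = 111.5123 − 40.975192 = 70.537108

E0=40.9752 B0=70.5371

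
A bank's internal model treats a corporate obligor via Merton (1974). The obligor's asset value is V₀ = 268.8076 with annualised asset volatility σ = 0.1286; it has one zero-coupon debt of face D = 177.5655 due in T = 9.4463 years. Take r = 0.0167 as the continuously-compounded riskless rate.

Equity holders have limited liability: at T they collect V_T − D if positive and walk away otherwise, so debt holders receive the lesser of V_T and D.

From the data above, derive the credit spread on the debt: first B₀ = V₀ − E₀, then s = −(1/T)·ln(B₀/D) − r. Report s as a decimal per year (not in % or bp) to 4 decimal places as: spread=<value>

spread=0.0018

Apply the equity-as-call identities (strike 177.5655, horizon 9.4463 years):
d₁ = [ln(V₀/D) + (r + σ²/2)T] / (σ√T)
   = [ln(268.8076/177.5655) + (0.0167 + 0.5·0.1286²)·9.4463] / (0.1286·√9.4463)
   = [0.414656 + 0.235864] / 0.395250 = 1.645847
d₂ = d₁ − σ√T = 1.645847 − 0.395250 = 1.250597
N(d₁) = 0.950102,  N(d₂) = 0.894459,  e^(−rT) = 0.854061
E₀ = V₀·N(d₁) − D·e^(−rT)·N(d₂)
   = 268.8076·0.950102 − 177.5655·0.854061·0.894459 = 119.748487
B₀ = V₀ − E₀ = 268.8076 − 119.748487 = 149.059113
spread = −(1/T)·ln(B₀/D) − r = −(1/9.4463)·ln(149.059113/177.5655) − 0.0167 = 0.00182541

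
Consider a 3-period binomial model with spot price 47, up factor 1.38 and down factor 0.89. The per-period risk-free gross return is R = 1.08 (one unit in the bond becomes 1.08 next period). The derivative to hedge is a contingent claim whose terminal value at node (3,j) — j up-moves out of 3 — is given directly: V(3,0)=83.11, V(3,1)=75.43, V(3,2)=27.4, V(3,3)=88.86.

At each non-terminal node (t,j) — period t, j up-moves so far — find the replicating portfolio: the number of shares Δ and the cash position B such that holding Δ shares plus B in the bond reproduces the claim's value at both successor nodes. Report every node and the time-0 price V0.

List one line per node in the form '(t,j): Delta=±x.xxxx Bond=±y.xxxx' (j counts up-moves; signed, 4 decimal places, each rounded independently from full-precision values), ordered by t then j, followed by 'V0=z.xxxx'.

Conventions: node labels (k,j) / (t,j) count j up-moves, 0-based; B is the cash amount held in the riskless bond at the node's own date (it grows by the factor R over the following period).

(0,0): Delta=-0.6121 Bond=80.1396
(1,0): Delta=-1.0537 Bond=105.0236
(1,1): Delta=-0.1624 Bond=57.3830
(2,0): Delta=-0.4210 Bond=89.8698
(2,1): Delta=-1.6980 Bond=150.6187
(2,2): Delta=1.4013 Bond=-77.9921
V0=51.3701

Since d<R<u, set p* = (R−d)/(u−d) = 0.3878; price each node as the discounted p*-expectation of its children.
At maturity the claim pays: V(3,0)=83.1100, V(3,1)=75.4300, V(3,2)=27.4000, V(3,3)=88.8600
(2,0): S=37.2287. Δ = (V_up−V_dn)/(S_up−S_dn) = (75.4300−83.1100)/(51.3756−33.1335) = -0.4210. V = [p*·75.4300 + (1−p*)·83.1100]/1.08 = 74.1963. B = V − Δ·S = 89.8698.
(2,1): S=57.7254. Δ = (V_up−V_dn)/(S_up−S_dn) = (27.4000−75.4300)/(79.6611−51.3756) = -1.6980. V = [p*·27.4000 + (1−p*)·75.4300]/1.08 = 52.5983. B = V − Δ·S = 150.6187.
(2,2): S=89.5068. Δ = (V_up−V_dn)/(S_up−S_dn) = (88.8600−27.4000)/(123.5194−79.6611) = 1.4013. V = [p*·88.8600 + (1−p*)·27.4000]/1.08 = 47.4365. B = V − Δ·S = -77.9921.
(1,0): S=41.8300. Δ = (V_up−V_dn)/(S_up−S_dn) = (52.5983−74.1963)/(57.7254−37.2287) = -1.0537. V = [p*·52.5983 + (1−p*)·74.1963]/1.08 = 60.9459. B = V − Δ·S = 105.0236.
(1,1): S=64.8600. Δ = (V_up−V_dn)/(S_up−S_dn) = (47.4365−52.5983)/(89.5068−57.7254) = -0.1624. V = [p*·47.4365 + (1−p*)·52.5983]/1.08 = 46.8489. B = V − Δ·S = 57.3830.
(0,0): S=47.0000. Δ = (V_up−V_dn)/(S_up−S_dn) = (46.8489−60.9459)/(64.8600−41.8300) = -0.6121. V = [p*·46.8489 + (1−p*)·60.9459]/1.08 = 51.3701. B = V − Δ·S = 80.1396.
As a check, the time-0 holding Δ(0,0)·S0 + B(0,0) comes to 51.3701 — exactly V0.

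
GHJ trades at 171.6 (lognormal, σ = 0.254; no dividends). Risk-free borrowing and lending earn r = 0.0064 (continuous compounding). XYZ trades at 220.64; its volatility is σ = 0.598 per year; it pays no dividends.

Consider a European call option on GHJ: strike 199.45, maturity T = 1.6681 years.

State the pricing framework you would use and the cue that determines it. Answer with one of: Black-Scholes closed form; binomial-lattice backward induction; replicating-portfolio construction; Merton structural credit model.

Key observation: the strike-199.45 call on GHJ is European-exercise on a continuously-modelled lognormal underlying, so its value is a single closed-form evaluation.

framework: Black-Scholes closed form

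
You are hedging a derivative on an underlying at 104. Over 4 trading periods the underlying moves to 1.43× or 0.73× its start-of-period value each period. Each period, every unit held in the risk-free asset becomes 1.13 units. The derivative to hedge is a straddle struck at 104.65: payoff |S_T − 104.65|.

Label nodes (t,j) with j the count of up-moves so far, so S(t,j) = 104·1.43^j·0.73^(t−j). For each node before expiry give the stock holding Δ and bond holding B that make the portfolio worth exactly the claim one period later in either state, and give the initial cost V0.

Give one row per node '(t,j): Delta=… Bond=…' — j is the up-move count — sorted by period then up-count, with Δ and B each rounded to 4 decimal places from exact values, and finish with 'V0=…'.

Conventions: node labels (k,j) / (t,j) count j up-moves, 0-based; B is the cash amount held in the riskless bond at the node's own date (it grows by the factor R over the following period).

No-arbitrage ⇒ martingale measure with p* = (R−d)/(u−d) = 0.5714.
Expiry values: V(4,0)=75.1158, V(4,1)=46.7954, V(4,2)=8.6816, V(4,3)=117.3558, V(4,4)=330.2381
Node (3,0) S=40.4578: V=(p*·46.7954+(1−p*)·75.1158)/1.13=52.1529; Δ=(46.7954−75.1158)/(57.8546−29.5342)=-1.0000; B=V−Δ·S=92.6106
Node (3,1) S=79.2529: V=(p*·8.6816+(1−p*)·46.7954)/1.13=22.1381; Δ=(8.6816−46.7954)/(113.3316−57.8546)=-0.6870; B=V−Δ·S=76.5864
Node (3,2) S=155.2488: V=(p*·117.3558+(1−p*)·8.6816)/1.13=62.6382; Δ=(117.3558−8.6816)/(222.0058−113.3316)=1.0000; B=V−Δ·S=-92.6106
Node (3,3) S=304.1175: V=(p*·330.2381+(1−p*)·117.3558)/1.13=211.5069; Δ=(330.2381−117.3558)/(434.8881−222.0058)=1.0000; B=V−Δ·S=-92.6106
Node (2,0) S=55.4216: V=(p*·22.1381+(1−p*)·52.1529)/1.13=30.9749; Δ=(22.1381−52.1529)/(79.2529−40.4578)=-0.7737; B=V−Δ·S=73.8530
Node (2,1) S=108.5656: V=(p*·62.6382+(1−p*)·22.1381)/1.13=40.0717; Δ=(62.6382−22.1381)/(155.2488−79.2529)=0.5329; B=V−Δ·S=-17.7855
Node (2,2) S=212.6696: V=(p*·211.5069+(1−p*)·62.6382)/1.13=130.7133; Δ=(211.5069−62.6382)/(304.1175−155.2488)=1.0000; B=V−Δ·S=-81.9563
Node (1,0) S=75.9200: V=(p*·40.0717+(1−p*)·30.9749)/1.13=32.0116; Δ=(40.0717−30.9749)/(108.5656−55.4216)=0.1712; B=V−Δ·S=19.0161
Node (1,1) S=148.7200: V=(p*·130.7133+(1−p*)·40.0717)/1.13=81.2981; Δ=(130.7133−40.0717)/(212.6696−108.5656)=0.8707; B=V−Δ·S=-48.1899
Node (0,0) S=104.0000: V=(p*·81.2981+(1−p*)·32.0116)/1.13=53.2525; Δ=(81.2981−32.0116)/(148.7200−75.9200)=0.6770; B=V−Δ·S=-17.1569
Verification: the root portfolio costs Δ(0,0)·S0 + B(0,0) = 53.2525, matching V0.

(0,0): Delta=0.6770 Bond=-17.1569
(1,0): Delta=0.1712 Bond=19.0161
(1,1): Delta=0.8707 Bond=-48.1899
(2,0): Delta=-0.7737 Bond=73.8530
(2,1): Delta=0.5329 Bond=-17.7855
(2,2): Delta=1.0000 Bond=-81.9563
(3,0): Delta=-1.0000 Bond=92.6106
(3,1): Delta=-0.6870 Bond=76.5864
(3,2): Delta=1.0000 Bond=-92.6106
(3,3): Delta=1.0000 Bond=-92.6106
V0=53.2525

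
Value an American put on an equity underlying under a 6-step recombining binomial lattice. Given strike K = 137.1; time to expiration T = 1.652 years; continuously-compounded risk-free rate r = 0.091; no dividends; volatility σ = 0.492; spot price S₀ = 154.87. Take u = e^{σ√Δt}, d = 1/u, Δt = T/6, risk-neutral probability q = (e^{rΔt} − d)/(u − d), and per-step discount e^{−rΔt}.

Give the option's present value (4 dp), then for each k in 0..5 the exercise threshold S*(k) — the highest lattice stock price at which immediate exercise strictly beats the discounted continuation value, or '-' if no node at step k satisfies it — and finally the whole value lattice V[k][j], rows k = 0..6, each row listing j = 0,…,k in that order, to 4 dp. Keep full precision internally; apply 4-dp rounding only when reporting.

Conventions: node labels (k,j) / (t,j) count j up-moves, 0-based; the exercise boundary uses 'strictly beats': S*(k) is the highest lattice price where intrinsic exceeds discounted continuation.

price = 20.2321
boundary = - - - 71.3856 92.4122 71.3856
tree:
20.2321
31.0947 9.7301
46.1804 16.6668 2.8567
65.7144 27.8081 5.6813 0.0000
81.9568 44.6878 11.2987 0.0000 0.0000
94.5036 65.7144 22.4703 0.0000 0.0000 0.0000
104.1956 81.9568 44.6878 0.0000 0.0000 0.0000 0.0000

Δt=0.27533  u=1.29455  d=0.77247  q=0.48441  discount=0.97526
step 6 (expiry): payoffs max(K−S,0) = 104.1956 81.9568 44.6878 0.0000 0.0000 0.0000 0.0000
step 5: (k=5,j=0): S=42.5964, K−S=94.5036, hold=91.1112 ⇒ V=94.5036 exercise | (k=5,j=1): S=71.3856, K−S=65.7144, hold=62.3220 ⇒ V=65.7144 exercise | (k=5,j=2): S=119.6323, K−S=17.4677, hold=22.4703 ⇒ V=22.4703 continue | (k=5,j=3): S=200.4870, K−S=0.0000, hold=0.0000 ⇒ V=0.0000 continue | (k=5,j=4): S=335.9882, K−S=0.0000, hold=0.0000 ⇒ V=0.0000 continue | (k=5,j=5): S=563.0692, K−S=0.0000, hold=0.0000 ⇒ V=0.0000 continue  boundary S*=71.3856
step 4: (k=4,j=0): S=55.1432, K−S=81.9568, hold=78.5644 ⇒ V=81.9568 exercise | (k=4,j=1): S=92.4122, K−S=44.6878, hold=43.6587 ⇒ V=44.6878 exercise | (k=4,j=2): S=154.8700, K−S=0.0000, hold=11.2987 ⇒ V=11.2987 continue | (k=4,j=3): S=259.5405, K−S=0.0000, hold=0.0000 ⇒ V=0.0000 continue | (k=4,j=4): S=434.9536, K−S=0.0000, hold=0.0000 ⇒ V=0.0000 continue  boundary S*=92.4122
step 3: (k=3,j=0): S=71.3856, K−S=65.7144, hold=62.3220 ⇒ V=65.7144 exercise | (k=3,j=1): S=119.6323, K−S=17.4677, hold=27.8081 ⇒ V=27.8081 continue | (k=3,j=2): S=200.4870, K−S=0.0000, hold=5.6813 ⇒ V=5.6813 continue | (k=3,j=3): S=335.9882, K−S=0.0000, hold=0.0000 ⇒ V=0.0000 continue  boundary S*=71.3856
step 2: (k=2,j=0): S=92.4122, K−S=44.6878, hold=46.1804 ⇒ V=46.1804 continue | (k=2,j=1): S=154.8700, K−S=0.0000, hold=16.6668 ⇒ V=16.6668 continue | (k=2,j=2): S=259.5405, K−S=0.0000, hold=2.8567 ⇒ V=2.8567 continue  boundary S*=-
step 1: (k=1,j=0): S=119.6323, K−S=17.4677, hold=31.0947 ⇒ V=31.0947 continue | (k=1,j=1): S=200.4870, K−S=0.0000, hold=9.7301 ⇒ V=9.7301 continue  boundary S*=-
step 0: (k=0,j=0): S=154.8700, K−S=0.0000, hold=20.2321 ⇒ V=20.2321 continue  boundary S*=-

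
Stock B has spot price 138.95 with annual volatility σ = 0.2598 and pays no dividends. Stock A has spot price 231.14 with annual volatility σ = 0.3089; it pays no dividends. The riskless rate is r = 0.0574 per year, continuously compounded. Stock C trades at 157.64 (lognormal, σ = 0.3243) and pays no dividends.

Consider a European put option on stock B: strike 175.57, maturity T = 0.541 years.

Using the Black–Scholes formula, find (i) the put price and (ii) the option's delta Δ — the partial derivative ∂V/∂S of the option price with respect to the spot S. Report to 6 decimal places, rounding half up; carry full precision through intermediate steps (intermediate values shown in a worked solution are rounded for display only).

price = 33.419490
Δ = -0.833004

σ√T = 0.2598·√0.541 = 0.191090
d₁ = (ln(S/K) + (r+σ²/2)T) / (σ√T) = (ln(138.95/175.57) + (0.0574+0.2598²/2)·0.541) / 0.191090 = (-0.233924 + 0.049311) / 0.191090 = -0.966103
d₂ = d₁ − σ√T = -0.966103 − 0.191090 = -1.157193
e^{−rT} = 0.969424
N(−d₁) = 0.833004,  N(−d₂) = 0.876403
Put price V = K·e^{−rT}·N(−d₂) − S·N(−d₁) = 149.165359 − 115.745869 = 33.419490
Δ = −N(−d₁) = -0.833004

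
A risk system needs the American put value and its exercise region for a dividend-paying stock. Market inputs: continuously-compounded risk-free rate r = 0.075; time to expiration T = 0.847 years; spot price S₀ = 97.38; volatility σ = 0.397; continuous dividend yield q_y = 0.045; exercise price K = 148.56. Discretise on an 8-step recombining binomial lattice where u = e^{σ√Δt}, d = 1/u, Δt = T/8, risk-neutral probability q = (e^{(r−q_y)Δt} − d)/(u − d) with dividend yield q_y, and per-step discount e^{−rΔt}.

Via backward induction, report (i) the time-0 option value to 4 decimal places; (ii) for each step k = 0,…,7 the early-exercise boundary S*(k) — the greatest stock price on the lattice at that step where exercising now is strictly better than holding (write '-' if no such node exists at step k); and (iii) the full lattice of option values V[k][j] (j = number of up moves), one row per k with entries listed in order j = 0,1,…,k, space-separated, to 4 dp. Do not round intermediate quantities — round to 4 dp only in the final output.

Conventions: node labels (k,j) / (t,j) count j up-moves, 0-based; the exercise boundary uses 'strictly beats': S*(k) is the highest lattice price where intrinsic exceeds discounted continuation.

Δt=0.10587, u=1.13789, d=0.87882, q=0.48003, disc=e^(-rΔt)=0.99209
k=8 terminal: V=max(K-S,0) → 113.9134 103.6996 90.4748 73.3514 51.1800 22.4725 0.0000 0.0000 0.0000
k=7: j=0 S=39.4241 intr=109.1359 cont=108.1483 V=109.1359[EX]; j=1 S=51.0463 intr=97.5137 cont=96.5813 V=97.5137[EX]; j=2 S=66.0947 intr=82.4653 cont=81.6045 V=82.4653[EX]; j=3 S=85.5793 intr=62.9807 cont=62.2125 V=62.9807[EX]; j=4 S=110.8079 intr=37.7521 cont=37.1037 V=37.7521[EX]; j=5 S=143.4740 intr=5.0860 cont=11.5926 V=11.5926[hold]; j=6 S=185.7699 intr=0.0000 cont=0.0000 V=0.0000[hold]; j=7 S=240.5346 intr=0.0000 cont=0.0000 V=0.0000[hold]  S*(7)=110.8079
k=6: j=0 S=44.8604 intr=103.6996 cont=102.7378 V=103.6996[EX]; j=1 S=58.0852 intr=90.4748 cont=89.5759 V=90.4748[EX]; j=2 S=75.2086 intr=73.3514 cont=72.5339 V=73.3514[EX]; j=3 S=97.3800 intr=51.1800 cont=50.4679 V=51.1800[EX]; j=4 S=126.0875 intr=22.4725 cont=24.9955 V=24.9955[hold]; j=5 S=163.2579 intr=0.0000 cont=5.9801 V=5.9801[hold]; j=6 S=211.3861 intr=0.0000 cont=0.0000 V=0.0000[hold]  S*(6)=97.3800
k=5: j=0 S=51.0463 intr=97.5137 cont=96.5813 V=97.5137[EX]; j=1 S=66.0947 intr=82.4653 cont=81.6045 V=82.4653[EX]; j=2 S=85.5793 intr=62.9807 cont=62.2125 V=62.9807[EX]; j=3 S=110.8079 intr=37.7521 cont=38.3053 V=38.3053[hold]; j=4 S=143.4740 intr=5.0860 cont=15.7420 V=15.7420[hold]; j=5 S=185.7699 intr=0.0000 cont=3.0849 V=3.0849[hold]  S*(5)=85.5793
k=4: j=0 S=58.0852 intr=90.4748 cont=89.5759 V=90.4748[EX]; j=1 S=75.2086 intr=73.3514 cont=72.5339 V=73.3514[EX]; j=2 S=97.3800 intr=51.1800 cont=50.7313 V=51.1800[EX]; j=3 S=126.0875 intr=22.4725 cont=27.2569 V=27.2569[hold]; j=4 S=163.2579 intr=0.0000 cont=9.5898 V=9.5898[hold]  S*(4)=97.3800
k=3: j=0 S=66.0947 intr=82.4653 cont=81.6045 V=82.4653[EX]; j=1 S=85.5793 intr=62.9807 cont=62.2125 V=62.9807[EX]; j=2 S=110.8079 intr=37.7521 cont=39.3823 V=39.3823[hold]; j=3 S=143.4740 intr=5.0860 cont=18.6277 V=18.6277[hold]  S*(3)=85.5793
k=2: j=0 S=75.2086 intr=73.3514 cont=72.5339 V=73.3514[EX]; j=1 S=97.3800 intr=51.1800 cont=51.2442 V=51.2442[hold]; j=2 S=126.0875 intr=22.4725 cont=29.1868 V=29.1868[hold]  S*(2)=75.2086
k=1: j=0 S=85.5793 intr=62.9807 cont=62.2431 V=62.9807[EX]; j=1 S=110.8079 intr=37.7521 cont=40.3344 V=40.3344[hold]  S*(1)=85.5793
k=0: j=0 S=97.3800 intr=51.1800 cont=51.6977 V=51.6977[hold]  S*(0)=-

price = 51.6977
boundary = - 85.5793 75.2086 85.5793 97.3800 85.5793 97.3800 110.8079
tree:
51.6977
62.9807 40.3344
73.3514 51.2442 29.1868
82.4653 62.9807 39.3823 18.6277
90.4748 73.3514 51.1800 27.2569 9.5898
97.5137 82.4653 62.9807 38.3053 15.7420 3.0849
103.6996 90.4748 73.3514 51.1800 24.9955 5.9801 0.0000
109.1359 97.5137 82.4653 62.9807 37.7521 11.5926 0.0000 0.0000
113.9134 103.6996 90.4748 73.3514 51.1800 22.4725 0.0000 0.0000 0.0000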